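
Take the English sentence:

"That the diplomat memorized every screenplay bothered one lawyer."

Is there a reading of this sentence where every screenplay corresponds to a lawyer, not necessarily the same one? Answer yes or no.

No

That reading corresponds to *every screenplay* > *one lawyer*.
*every screenplay* is embedded in the sentential subject *that the diplomat memorized every screenplay*.
Subjects — clausal subjects included — are islands for extraction, and QR is no exception.
So *every screenplay* cannot raise to a position above *one lawyer*.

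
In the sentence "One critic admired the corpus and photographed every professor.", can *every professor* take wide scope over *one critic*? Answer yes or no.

The target quantifier *every professor* is part of one conjunct of the coordinate structure (*photographed every professor*).
QR out of a conjunct would have to apply non-ATB, which the CSC forbids.
*every professor* is confined to the island and cannot take scope over *one critic*.

No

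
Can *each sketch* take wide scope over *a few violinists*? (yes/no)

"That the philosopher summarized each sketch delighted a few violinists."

No

*each sketch* is embedded in the sentential subject *that the philosopher summarized each sketch*.
Sentential subjects are islands: a quantifier inside the subject clause cannot raise over the matrix predicate.
So *each sketch* cannot raise to a position above *a few violinists*.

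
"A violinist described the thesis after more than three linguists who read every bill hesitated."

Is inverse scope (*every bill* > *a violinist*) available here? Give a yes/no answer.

*every bill* sits inside the relative clause *who read every bill*, which is itself inside the adjunct *after more than three linguists who read every bill hesitated*.
Even if one barrier were somehow void, the other would still block QR.
The inverse ordering *every bill* > *a violinist* is therefore underivable.

No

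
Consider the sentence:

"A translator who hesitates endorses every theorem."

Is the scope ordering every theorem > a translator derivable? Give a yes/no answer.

*every theorem* is a matrix argument; only *a translator* is modified by the relative clause *who hesitates*, so the RC island is irrelevant to the target quantifier.
Since no island is crossed, the inverse ordering is licensed alongside surface scope.

Yes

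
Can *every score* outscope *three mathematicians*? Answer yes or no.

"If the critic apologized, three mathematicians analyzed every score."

Yes

The adjunct clause does not contain *every score*, which is the matrix object.
No island intervenes, so both surface and inverse scope are derivable.
Both orderings are possible: *three mathematicians* > *every score* and *every score* > *three mathematicians*.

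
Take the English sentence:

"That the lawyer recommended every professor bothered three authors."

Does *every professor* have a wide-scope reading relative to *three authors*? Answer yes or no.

The DP *every professor* is contained in the sentential subject *that the lawyer recommended every professor*.
Sentential subjects are islands: a quantifier inside the subject clause cannot raise over the matrix predicate.
There is no licit LF on which *every professor* c-commands *three authors*.

No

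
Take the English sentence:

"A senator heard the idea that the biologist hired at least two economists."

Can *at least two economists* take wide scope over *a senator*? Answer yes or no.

*at least two economists* sits inside the complex NP *the idea that the biologist hired at least two economists*.
A that-clause complement to a noun is an island; QR cannot cross the NP boundary.
Hence only narrow scope for *at least two economists* (under *a senator*) survives.
(Only the surface reading survives: one fixed senator with respect to all the relevant economists.)

No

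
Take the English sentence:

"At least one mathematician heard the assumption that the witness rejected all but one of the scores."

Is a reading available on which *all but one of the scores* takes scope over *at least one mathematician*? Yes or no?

No

The DP *all but one of the scores* is contained in the complex NP *the assumption that the witness rejected all but one of the scores*.
The Complex NP Constraint bars QR out of the complement clause of a noun.
Hence only narrow scope for *all but one of the scores* (under *at least one mathematician*) survives.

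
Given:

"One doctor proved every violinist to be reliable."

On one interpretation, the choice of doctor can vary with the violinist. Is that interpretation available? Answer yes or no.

The described interpretation is the *every violinist* > *one doctor* scoping.
*every violinist* is the subject of an ECM infinitive — the infinitival complement of an ECM verb is not a scope island, so *every violinist* can raise into the matrix clause.
Since no island is crossed, the inverse ordering is licensed alongside surface scope.
Both orderings are possible: *one doctor* > *every violinist* and *every violinist* > *one doctor*.

Yes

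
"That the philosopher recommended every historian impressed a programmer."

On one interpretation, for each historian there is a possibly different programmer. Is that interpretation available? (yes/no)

No

That reading corresponds to *every historian* > *a programmer*.
*every historian* is embedded in the sentential subject *that the philosopher recommended every historian*.
Subjects — clausal subjects included — are islands for extraction, and QR is no exception.
So *every historian* cannot raise to a position above *a programmer*.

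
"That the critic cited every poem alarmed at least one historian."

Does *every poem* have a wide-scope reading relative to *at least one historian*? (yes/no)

The target quantifier *every poem* is part of the sentential subject *that the critic cited every poem*.
Clausal subjects are scope islands; QR from inside the subject into the matrix is barred.
The ordering *every poem* > *at least one historian* is therefore underivable.

No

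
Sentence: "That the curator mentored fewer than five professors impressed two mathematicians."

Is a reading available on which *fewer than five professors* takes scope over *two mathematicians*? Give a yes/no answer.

No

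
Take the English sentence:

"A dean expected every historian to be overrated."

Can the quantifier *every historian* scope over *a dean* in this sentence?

Yes

The ECM infinitive is scope-transparent — *every historian* is free to raise above *a dean*.
Since no island is crossed, the inverse ordering is licensed alongside surface scope.
The sentence is scopally ambiguous between *a dean* > *every historian* and *every historian* > *a dean*.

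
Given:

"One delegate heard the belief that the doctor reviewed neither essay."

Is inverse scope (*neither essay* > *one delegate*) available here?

No

*neither essay* occurs within the complex NP *the belief that the doctor reviewed neither essay*.
A that-clause complement to a noun is an island; QR cannot cross the NP boundary.
Hence only narrow scope for *neither essay* (under *one delegate*) survives.
(Only the surface reading survives: one fixed delegate with respect to all the relevant essays.)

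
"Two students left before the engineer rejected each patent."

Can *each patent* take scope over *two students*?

No

*each patent* occurs within the adjunct clause *before the engineer rejected each patent*.
Adjunct clauses are scope islands: a quantifier inside an adjunct cannot raise into the matrix clause.
So *each patent* cannot raise high enough to outscope *two students*; only the surface ordering *two students* > *each patent* is available.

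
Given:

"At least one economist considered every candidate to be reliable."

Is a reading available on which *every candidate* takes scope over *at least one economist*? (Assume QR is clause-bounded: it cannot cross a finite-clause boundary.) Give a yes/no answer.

*every candidate* is the subject of an ECM infinitive — the infinitival complement of an ECM verb is not a scope island, so *every candidate* can raise into the matrix clause.
Since no island is crossed, the inverse ordering is licensed alongside surface scope.
So *every candidate* > *at least one economist* is among the available readings.

Yes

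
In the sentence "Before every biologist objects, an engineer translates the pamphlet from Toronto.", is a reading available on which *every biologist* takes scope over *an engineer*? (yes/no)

The target quantifier *every biologist* is part of the adjunct clause *before every biologist objects*.
Adjunct clauses are scope islands: a quantifier inside an adjunct cannot raise into the matrix clause.
So the wide-scope reading for *every biologist* is blocked.

No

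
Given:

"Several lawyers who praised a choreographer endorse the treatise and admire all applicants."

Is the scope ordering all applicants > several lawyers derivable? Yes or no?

No

*all applicants* sits inside one conjunct of the coordinate structure (*admire all applicants*).
QR out of a conjunct would have to apply non-ATB, which the CSC forbids.
*all applicants* > *several lawyers* would require crossing that boundary, which is illicit.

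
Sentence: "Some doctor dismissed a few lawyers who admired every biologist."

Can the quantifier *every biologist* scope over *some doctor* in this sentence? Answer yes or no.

No

*every biologist* sits inside the relative clause *who admired every biologist* modifying *a few lawyers*.
Relative clauses are scope islands: a quantifier cannot QR out of a relative clause to take scope in the matrix clause.
There is no licit LF on which *every biologist* c-commands *some doctor*.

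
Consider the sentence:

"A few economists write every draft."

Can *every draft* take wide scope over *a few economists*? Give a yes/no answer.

*every draft* and *a few economists* are in the same minimal clause.
Nothing blocks QR of the lower DP to a position above the higher one, so inverse scope is available.

Yes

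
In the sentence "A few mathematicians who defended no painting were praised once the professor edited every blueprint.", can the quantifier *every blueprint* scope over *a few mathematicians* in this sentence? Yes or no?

No

*every blueprint* occurs within the adjunct clause *once the professor edited every blueprint*.
Scope out of an adjunct clause is unavailable: QR respects the adjunct-island constraint.
The inverse ordering *every blueprint* > *a few mathematicians* is therefore underivable.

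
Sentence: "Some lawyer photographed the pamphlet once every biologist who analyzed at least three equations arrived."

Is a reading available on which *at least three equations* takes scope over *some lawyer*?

*at least three equations* occurs within the relative clause *who analyzed at least three equations*, which is itself inside the adjunct *once every biologist who analyzed at least three equations arrived*.
Both the relative clause and the enclosing adjunct are scope islands; QR cannot cross either.
So *at least three equations* cannot raise high enough to outscope *some lawyer*; only the surface ordering *some lawyer* > *at least three equations* is available.

No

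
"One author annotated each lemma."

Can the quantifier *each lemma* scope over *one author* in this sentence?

*each lemma* is the matrix object and *one author* the matrix subject; the two are clausemates.
With no island boundary between them, the object can take inverse scope over the subject via ordinary QR within the clause.

Yes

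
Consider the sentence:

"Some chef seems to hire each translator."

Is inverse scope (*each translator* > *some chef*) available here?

Raising constructions are monoclausal for scope purposes; *each translator* is not separated from *some chef* by any island.
With no island boundary between them, the object can take inverse scope over the subject via ordinary QR within the clause.

Yes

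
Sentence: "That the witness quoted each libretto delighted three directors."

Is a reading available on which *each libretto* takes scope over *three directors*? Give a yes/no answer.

*each libretto* is embedded in the sentential subject *that the witness quoted each libretto*.
Sentential subjects are islands: a quantifier inside the subject clause cannot raise over the matrix predicate.
*each libretto* > *three directors* would require crossing that boundary, which is illicit.

No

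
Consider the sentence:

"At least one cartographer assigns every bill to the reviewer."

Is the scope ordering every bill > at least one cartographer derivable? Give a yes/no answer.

*every bill* and *at least one cartographer* are in the same minimal clause.
QR within a single clause is free, so the lower quantifier may take scope over the higher one.

Yes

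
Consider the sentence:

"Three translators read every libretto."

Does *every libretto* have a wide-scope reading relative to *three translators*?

Yes

Both DPs are arguments of the same predicate; there is no clause or island boundary between them.
Clause-internal QR can adjoin the lower DP above the subject, yielding the inverse reading.
The sentence is scopally ambiguous between *three translators* > *every libretto* and *every libretto* > *three translators*.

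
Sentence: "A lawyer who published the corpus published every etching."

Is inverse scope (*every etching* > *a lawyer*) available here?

Yes

Although the sentence contains a relative clause (*who published the corpus*), *every etching* is outside it, in the matrix VP.
Since no island is crossed, the inverse ordering is licensed alongside surface scope.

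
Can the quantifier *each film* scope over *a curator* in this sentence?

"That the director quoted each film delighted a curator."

No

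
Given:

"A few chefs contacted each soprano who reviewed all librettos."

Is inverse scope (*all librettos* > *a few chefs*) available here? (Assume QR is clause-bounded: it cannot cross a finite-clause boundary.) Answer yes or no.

No

The target quantifier *all librettos* is part of the relative clause *who reviewed all librettos* modifying *each soprano*.
QR out of a relative clause is ruled out by the relative-clause island constraint.
So *all librettos* cannot raise high enough to outscope *a few chefs*; only the surface ordering *a few chefs* > *all librettos* is available.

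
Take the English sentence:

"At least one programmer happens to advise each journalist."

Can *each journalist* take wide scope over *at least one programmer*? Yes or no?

Yes

*each journalist* is inside a raising infinitive, which is transparent to QR (no CP barrier), so it behaves as a matrix argument.
Ordinary QR to a clause-peripheral position gives the wide-scope LF for the lower DP.
Both orderings are possible: *at least one programmer* > *each journalist* and *each journalist* > *at least one programmer*.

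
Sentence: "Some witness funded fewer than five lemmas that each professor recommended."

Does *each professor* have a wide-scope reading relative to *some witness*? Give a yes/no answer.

*each professor* is embedded in the relative clause *that each professor recommended* modifying *fewer than five lemmas*.
Relative clauses block scope extraction: QR cannot target a position outside the modified NP.
*each professor* is confined to the island and cannot take scope over *some witness*.

No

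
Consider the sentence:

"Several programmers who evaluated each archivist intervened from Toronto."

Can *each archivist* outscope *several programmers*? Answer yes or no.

No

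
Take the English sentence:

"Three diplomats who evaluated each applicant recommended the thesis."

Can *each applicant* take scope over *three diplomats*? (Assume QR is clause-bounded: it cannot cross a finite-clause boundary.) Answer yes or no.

Structurally, *each applicant* is inside the relative clause *who evaluated each applicant*.
The relative clause forms an island for QR, so the quantifier is confined to the head noun's restrictor.
So *each applicant* cannot raise to a position above *three diplomats*.

No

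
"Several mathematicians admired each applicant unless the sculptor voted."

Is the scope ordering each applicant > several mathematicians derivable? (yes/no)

Yes

*each applicant* is a matrix argument; the adjunct is an island but the target quantifier is outside it.
Clause-internal QR can adjoin the lower DP above the subject, yielding the inverse reading.
So *each applicant* > *several mathematicians* is among the available readings.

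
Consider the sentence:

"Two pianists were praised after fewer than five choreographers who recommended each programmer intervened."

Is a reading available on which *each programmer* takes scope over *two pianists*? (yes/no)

No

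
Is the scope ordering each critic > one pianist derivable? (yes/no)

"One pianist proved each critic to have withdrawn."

Yes

*each critic* is an ECM subject; ECM complements are not islands, and the embedded quantifier may take matrix scope.
Since no island is crossed, the inverse ordering is licensed alongside surface scope.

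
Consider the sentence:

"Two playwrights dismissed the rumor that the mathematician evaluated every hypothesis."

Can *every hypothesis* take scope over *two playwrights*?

No

*every hypothesis* sits inside the complex NP *the rumor that the mathematician evaluated every hypothesis*.
Noun-complement clauses are scope islands (the Complex NP Constraint): a quantifier inside one cannot scope into the matrix.
There is no licit LF on which *every hypothesis* c-commands *two playwrights*.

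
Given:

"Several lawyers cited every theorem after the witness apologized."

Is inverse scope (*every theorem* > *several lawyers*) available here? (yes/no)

Yes

Although there is an adjunct clause, *every theorem* is in the main clause, not inside the adjunct.
Nothing blocks QR of the lower DP to a position above the higher one, so inverse scope is available.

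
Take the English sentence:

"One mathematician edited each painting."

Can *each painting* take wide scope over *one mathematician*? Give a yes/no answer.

Yes

*one mathematician* and *each painting* are co-arguments of the matrix verb, with nothing but a clause-internal boundary between them.
Clause-internal QR can adjoin the lower DP above the subject, yielding the inverse reading.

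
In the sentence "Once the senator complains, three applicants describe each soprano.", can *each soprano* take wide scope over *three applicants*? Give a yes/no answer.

Yes

Neither queried DP is inside the adjunct, so the adjunct-island constraint does not apply.
Ordinary QR to a clause-peripheral position gives the wide-scope LF for the lower DP.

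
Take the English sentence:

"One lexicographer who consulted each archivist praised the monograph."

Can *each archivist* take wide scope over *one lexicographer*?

The DP *each archivist* is contained in the relative clause *who consulted each archivist*.
The relative clause forms an island for QR, so the quantifier is confined to the head noun's restrictor.
So *each archivist* cannot raise high enough to outscope *one lexicographer*; only the surface ordering *one lexicographer* > *each archivist* is available.

No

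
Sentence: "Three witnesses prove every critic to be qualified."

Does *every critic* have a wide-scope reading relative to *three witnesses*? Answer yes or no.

*every critic* is an ECM subject; ECM complements are not islands, and the embedded quantifier may take matrix scope.
QR within a single clause is free, so the lower quantifier may take scope over the higher one.
So *every critic* > *three witnesses* is among the available readings.

Yes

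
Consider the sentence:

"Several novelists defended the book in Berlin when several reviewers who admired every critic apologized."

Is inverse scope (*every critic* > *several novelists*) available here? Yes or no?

No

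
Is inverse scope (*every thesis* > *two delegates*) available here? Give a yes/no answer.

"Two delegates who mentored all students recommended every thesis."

Yes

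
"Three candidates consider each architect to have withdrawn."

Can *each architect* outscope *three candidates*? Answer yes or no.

*each architect* is the subject of an ECM infinitive — the infinitival complement of an ECM verb is not a scope island, so *each architect* can raise into the matrix clause.
Clause-internal QR can adjoin the lower DP above the subject, yielding the inverse reading.

Yes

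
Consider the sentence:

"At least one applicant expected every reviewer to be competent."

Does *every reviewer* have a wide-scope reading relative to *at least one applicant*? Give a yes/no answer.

Yes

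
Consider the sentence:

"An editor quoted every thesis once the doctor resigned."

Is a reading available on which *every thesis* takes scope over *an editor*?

Yes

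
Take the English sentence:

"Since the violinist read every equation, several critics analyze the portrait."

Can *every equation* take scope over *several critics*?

No

*every equation* is embedded in the adjunct clause *since the violinist read every equation*.
Since the clause is an adjunct (not a complement), the Adjunct Condition blocks QR across its edge.
So the wide-scope reading for *every equation* is blocked.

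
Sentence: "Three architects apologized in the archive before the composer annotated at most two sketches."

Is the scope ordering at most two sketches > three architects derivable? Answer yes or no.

*at most two sketches* occurs within the adjunct clause *before the composer annotated at most two sketches*.
Since the clause is an adjunct (not a complement), the Adjunct Condition blocks QR across its edge.
So the wide-scope reading for *at most two sketches* is blocked.

No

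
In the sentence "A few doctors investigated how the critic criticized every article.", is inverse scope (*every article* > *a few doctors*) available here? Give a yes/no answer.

No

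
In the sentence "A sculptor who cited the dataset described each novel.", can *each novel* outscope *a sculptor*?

Yes

*each novel* sits in the matrix clause, not in the relative clause on *a sculptor*.
Since no island is crossed, the inverse ordering is licensed alongside surface scope.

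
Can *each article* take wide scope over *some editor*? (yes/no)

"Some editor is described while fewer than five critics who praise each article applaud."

No

The DP *each article* is contained in the relative clause *who praise each article*, which is itself inside the adjunct *while fewer than five critics who praise each article applaud*.
Even if one barrier were somehow void, the other would still block QR.
The inverse ordering *each article* > *some editor* is therefore underivable.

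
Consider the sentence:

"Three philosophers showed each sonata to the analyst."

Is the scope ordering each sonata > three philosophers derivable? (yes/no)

Yes

*each sonata* and *three philosophers* are in the same minimal clause.
No island intervenes, so both surface and inverse scope are derivable.
Both orderings are possible: *three philosophers* > *each sonata* and *each sonata* > *three philosophers*.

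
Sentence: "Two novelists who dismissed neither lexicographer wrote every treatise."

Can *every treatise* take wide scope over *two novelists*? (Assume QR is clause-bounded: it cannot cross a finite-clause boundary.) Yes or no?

*every treatise* is a matrix argument; only *two novelists* is modified by the relative clause *who dismissed neither lexicographer*, so the RC island is irrelevant to the target quantifier.
Since no island is crossed, the inverse ordering is licensed alongside surface scope.
The sentence is scopally ambiguous between *two novelists* > *every treatise* and *every treatise* > *two novelists*.

Yes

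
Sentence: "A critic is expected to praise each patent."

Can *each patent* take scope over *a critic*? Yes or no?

The matrix predicate is a raising verb, whose infinitival complement is not a scope island — *each patent* can QR into the matrix clause.
Nothing blocks QR of the lower DP to a position above the higher one, so inverse scope is available.

Yes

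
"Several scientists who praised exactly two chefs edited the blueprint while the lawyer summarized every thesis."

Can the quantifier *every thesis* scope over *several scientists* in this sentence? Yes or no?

No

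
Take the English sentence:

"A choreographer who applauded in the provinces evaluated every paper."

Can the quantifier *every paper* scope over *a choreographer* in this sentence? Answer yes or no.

Yes

The relative clause *who applauded in the provinces* modifies *a choreographer*, but *every paper* is not inside that relative clause — it is an argument of the matrix verb.
Since no island is crossed, the inverse ordering is licensed alongside surface scope.
The sentence is scopally ambiguous between *a choreographer* > *every paper* and *every paper* > *a choreographer*.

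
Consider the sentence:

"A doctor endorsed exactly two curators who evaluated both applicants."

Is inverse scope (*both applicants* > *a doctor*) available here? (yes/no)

The target quantifier *both applicants* is part of the relative clause *who evaluated both applicants* modifying *exactly two curators*.
Quantifiers inside a relative clause are trapped there; the RC boundary blocks QR.
So *both applicants* cannot raise to a position above *a doctor*.

No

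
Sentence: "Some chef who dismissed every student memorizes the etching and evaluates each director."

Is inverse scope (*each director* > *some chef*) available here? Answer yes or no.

No

*each director* sits inside one conjunct of the coordinate structure (*evaluates each director*).
Coordinate structures are islands for non-across-the-board movement, QR included.
*each director* > *some chef* would require crossing that boundary, which is illicit.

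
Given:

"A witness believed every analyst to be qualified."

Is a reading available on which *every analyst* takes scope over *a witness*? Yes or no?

*every analyst* is the subject of an ECM infinitive — the infinitival complement of an ECM verb is not a scope island, so *every analyst* can raise into the matrix clause.
No island intervenes, so both surface and inverse scope are derivable.

Yes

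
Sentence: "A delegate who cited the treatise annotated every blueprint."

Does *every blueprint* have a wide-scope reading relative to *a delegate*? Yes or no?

Yes

*every blueprint* is a matrix argument; only *a delegate* is modified by the relative clause *who cited the treatise*, so the RC island is irrelevant to the target quantifier.
QR within a single clause is free, so the lower quantifier may take scope over the higher one.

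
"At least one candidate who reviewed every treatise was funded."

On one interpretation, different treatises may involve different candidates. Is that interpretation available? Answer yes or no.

No

The paraphrase describes the scope ordering *every treatise* > *at least one candidate*.
The DP *every treatise* is contained in the relative clause *who reviewed every treatise*.
The relative clause forms an island for QR, so the quantifier is confined to the head noun's restrictor.
The inverse ordering *every treatise* > *at least one candidate* is therefore underivable.
(Only the surface reading survives: one fixed candidate with respect to all the relevant treatises.)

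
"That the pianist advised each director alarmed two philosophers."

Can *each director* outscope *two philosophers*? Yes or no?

No

The DP *each director* is contained in the sentential subject *that the pianist advised each director*.
Subjects — clausal subjects included — are islands for extraction, and QR is no exception.
So the wide-scope reading for *each director* is blocked.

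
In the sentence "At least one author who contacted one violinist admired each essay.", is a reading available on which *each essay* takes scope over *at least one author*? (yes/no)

Although the sentence contains a relative clause (*who contacted one violinist*), *each essay* is outside it, in the matrix VP.
Nothing blocks QR of the lower DP to a position above the higher one, so inverse scope is available.
Both orderings are possible: *at least one author* > *each essay* and *each essay* > *at least one author*.

Yes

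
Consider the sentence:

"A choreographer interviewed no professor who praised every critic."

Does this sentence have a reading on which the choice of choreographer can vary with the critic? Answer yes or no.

That reading corresponds to *every critic* > *a choreographer*.
The DP *every critic* is contained in the relative clause *who praised every critic* modifying *no professor*.
Quantifiers inside a relative clause are trapped there; the RC boundary blocks QR.
So *every critic* cannot raise to a position above *a choreographer*.
(Only the surface reading survives: one fixed choreographer with respect to all the relevant critics.)

No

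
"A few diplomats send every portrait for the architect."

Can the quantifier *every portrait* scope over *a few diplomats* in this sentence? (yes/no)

*a few diplomats* and *every portrait* are co-arguments of the matrix verb, with nothing but a clause-internal boundary between them.
With no island boundary between them, the object can take inverse scope over the subject via ordinary QR within the clause.

Yes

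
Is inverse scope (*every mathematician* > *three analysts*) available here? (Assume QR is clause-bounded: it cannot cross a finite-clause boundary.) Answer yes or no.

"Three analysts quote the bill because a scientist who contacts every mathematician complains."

*every mathematician* occurs within the relative clause *who contacts every mathematician*, which is itself inside the adjunct *because a scientist who contacts every mathematician complains*.
Two island boundaries intervene — the relative clause and the adjunct. Either alone would block QR.
*every mathematician* > *three analysts* would require crossing that boundary, which is illicit.

No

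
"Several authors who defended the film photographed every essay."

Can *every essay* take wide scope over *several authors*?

The RC *who defended the film* is an island, but *every essay* is not inside it — it is the matrix object, a clausemate of *several authors*.
Since no island is crossed, the inverse ordering is licensed alongside surface scope.
Both orderings are possible: *several authors* > *every essay* and *every essay* > *several authors*.

Yes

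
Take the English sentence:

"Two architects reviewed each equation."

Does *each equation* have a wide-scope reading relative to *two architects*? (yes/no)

Yes

*two architects* and *each equation* are co-arguments of the matrix verb, with nothing but a clause-internal boundary between them.
Nothing blocks QR of the lower DP to a position above the higher one, so inverse scope is available.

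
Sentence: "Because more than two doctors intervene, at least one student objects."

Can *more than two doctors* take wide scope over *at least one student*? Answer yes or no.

No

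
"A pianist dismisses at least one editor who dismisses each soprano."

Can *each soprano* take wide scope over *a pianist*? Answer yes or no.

No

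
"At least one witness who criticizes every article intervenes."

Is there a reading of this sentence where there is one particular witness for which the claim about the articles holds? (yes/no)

Yes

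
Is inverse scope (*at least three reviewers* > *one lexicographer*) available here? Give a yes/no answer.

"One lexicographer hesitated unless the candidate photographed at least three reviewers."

*at least three reviewers* sits inside the adjunct clause *unless the candidate photographed at least three reviewers*.
Adjuncts are opaque for quantifier raising; a quantifier in an adjunct stays inside it.
So *at least three reviewers* cannot raise high enough to outscope *one lexicographer*; only the surface ordering *one lexicographer* > *at least three reviewers* is available.

No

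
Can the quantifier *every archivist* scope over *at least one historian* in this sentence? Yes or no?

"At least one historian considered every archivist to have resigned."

ECM infinitives lack a CP barrier, so *every archivist* can QR over the matrix subject *at least one historian*.
Ordinary QR to a clause-peripheral position gives the wide-scope LF for the lower DP.

Yes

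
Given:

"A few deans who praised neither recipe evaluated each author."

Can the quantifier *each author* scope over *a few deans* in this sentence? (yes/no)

Although the sentence contains a relative clause (*who praised neither recipe*), *each author* is outside it, in the matrix VP.
Since no island is crossed, the inverse ordering is licensed alongside surface scope.

Yes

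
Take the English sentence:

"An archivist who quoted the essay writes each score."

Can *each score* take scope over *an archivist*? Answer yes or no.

Yes

The relative clause *who quoted the essay* modifies *an archivist*, but *each score* is not inside that relative clause — it is an argument of the matrix verb.
Since no island is crossed, the inverse ordering is licensed alongside surface scope.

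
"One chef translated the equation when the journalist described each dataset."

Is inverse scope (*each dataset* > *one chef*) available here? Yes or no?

The target quantifier *each dataset* is part of the adjunct clause *when the journalist described each dataset*.
Adjunct clauses are scope islands: a quantifier inside an adjunct cannot raise into the matrix clause.
*each dataset* is confined to the island and cannot take scope over *one chef*.

No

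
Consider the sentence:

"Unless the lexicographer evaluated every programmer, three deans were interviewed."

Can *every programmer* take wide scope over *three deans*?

*every programmer* occurs within the adjunct clause *unless the lexicographer evaluated every programmer*.
The adjunct-island constraint bars QR out of an adverbial clause.
So the wide-scope reading for *every programmer* is blocked.

No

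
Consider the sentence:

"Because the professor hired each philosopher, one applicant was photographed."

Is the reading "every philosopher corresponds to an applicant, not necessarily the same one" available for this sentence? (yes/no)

No

This is the *each philosopher* > *one applicant* reading.
*each philosopher* sits inside the adjunct clause *because the professor hired each philosopher*.
Adjunct clauses are scope islands: a quantifier inside an adjunct cannot raise into the matrix clause.
So *each philosopher* cannot raise to a position above *one applicant*.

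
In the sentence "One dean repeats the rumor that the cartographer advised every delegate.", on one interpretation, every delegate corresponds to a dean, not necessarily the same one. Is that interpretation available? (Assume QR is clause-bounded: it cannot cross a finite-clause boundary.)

The paraphrase describes the scope ordering *every delegate* > *one dean*.
*every delegate* is embedded in the complex NP *the rumor that the cartographer advised every delegate*.
The complex NP is opaque for QR — the quantifier is frozen inside the noun's complement.
So *every delegate* cannot raise high enough to outscope *one dean*; only the surface ordering *one dean* > *every delegate* is available.

No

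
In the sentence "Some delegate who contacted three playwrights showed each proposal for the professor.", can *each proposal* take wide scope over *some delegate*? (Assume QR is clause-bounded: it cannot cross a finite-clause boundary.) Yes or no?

The RC *who contacted three playwrights* is an island, but *each proposal* is not inside it — it is the matrix object, a clausemate of *some delegate*.
Nothing blocks QR of the lower DP to a position above the higher one, so inverse scope is available.

Yes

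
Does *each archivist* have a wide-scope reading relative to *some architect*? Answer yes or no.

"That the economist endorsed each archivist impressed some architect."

No

*each archivist* occurs within the sentential subject *that the economist endorsed each archivist*.
Sentential subjects are islands: a quantifier inside the subject clause cannot raise over the matrix predicate.
The ordering *each archivist* > *some architect* is therefore underivable.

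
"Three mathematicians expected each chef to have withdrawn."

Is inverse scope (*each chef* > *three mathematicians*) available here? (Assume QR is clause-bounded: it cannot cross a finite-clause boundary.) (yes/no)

Yes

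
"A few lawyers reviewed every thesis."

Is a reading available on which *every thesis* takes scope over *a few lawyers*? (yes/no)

Yes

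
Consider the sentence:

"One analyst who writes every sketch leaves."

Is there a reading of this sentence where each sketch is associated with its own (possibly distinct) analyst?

No

The described interpretation is the *every sketch* > *one analyst* scoping.
*every sketch* sits inside the relative clause *who writes every sketch*.
Quantifiers inside a relative clause are trapped there; the RC boundary blocks QR.
So the wide-scope reading for *every sketch* is blocked.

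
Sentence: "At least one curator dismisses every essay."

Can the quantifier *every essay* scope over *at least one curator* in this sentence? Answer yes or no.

Yes

Both DPs are arguments of the same predicate; there is no clause or island boundary between them.
Since no island is crossed, the inverse ordering is licensed alongside surface scope.
Both orderings are possible: *at least one curator* > *every essay* and *every essay* > *at least one curator*.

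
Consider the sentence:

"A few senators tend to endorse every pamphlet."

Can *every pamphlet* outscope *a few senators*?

Yes

*every pamphlet* is the object of the infinitival complement of a raising predicate; raising infinitives are transparent for QR, so the two DPs are in effect clausemates.
Since no island is crossed, the inverse ordering is licensed alongside surface scope.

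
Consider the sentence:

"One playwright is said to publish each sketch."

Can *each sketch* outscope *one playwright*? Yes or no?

Yes

Infinitival complements of raising predicates do not block QR; *each sketch* and *one playwright* are effectively clausemates.
Since no island is crossed, the inverse ordering is licensed alongside surface scope.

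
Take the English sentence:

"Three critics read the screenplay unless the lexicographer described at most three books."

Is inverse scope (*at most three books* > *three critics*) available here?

No

*at most three books* is embedded in the adjunct clause *unless the lexicographer described at most three books*.
Adjunct clauses are scope islands: a quantifier inside an adjunct cannot raise into the matrix clause.
There is no licit LF on which *at most three books* c-commands *three critics*.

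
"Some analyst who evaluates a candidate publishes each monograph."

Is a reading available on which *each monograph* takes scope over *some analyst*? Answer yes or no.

*each monograph* sits in the matrix clause, not in the relative clause on *some analyst*.
QR within a single clause is free, so the lower quantifier may take scope over the higher one.
Both orderings are possible: *some analyst* > *each monograph* and *each monograph* > *some analyst*.

Yes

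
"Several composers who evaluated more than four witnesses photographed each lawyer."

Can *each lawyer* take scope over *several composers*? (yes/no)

The relative clause *who evaluated more than four witnesses* modifies *several composers*, but *each lawyer* is not inside that relative clause — it is an argument of the matrix verb.
QR within a single clause is free, so the lower quantifier may take scope over the higher one.

Yes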